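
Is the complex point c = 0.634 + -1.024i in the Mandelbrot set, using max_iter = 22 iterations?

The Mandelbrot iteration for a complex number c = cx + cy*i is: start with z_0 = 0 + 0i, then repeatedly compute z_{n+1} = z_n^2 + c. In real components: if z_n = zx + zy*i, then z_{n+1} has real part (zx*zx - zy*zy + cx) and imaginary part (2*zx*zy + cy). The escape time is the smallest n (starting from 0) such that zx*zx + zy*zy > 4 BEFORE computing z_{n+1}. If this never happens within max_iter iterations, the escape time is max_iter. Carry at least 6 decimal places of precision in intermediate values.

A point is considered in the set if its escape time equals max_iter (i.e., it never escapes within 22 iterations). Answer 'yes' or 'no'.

z_0 = 0 + 0i, c = 0.6340 + -1.0240i
Iter 1: z = 0.6340 + -1.0240i, |z|^2 = 1.4505
Iter 2: z = -0.0126 + -2.3224i, |z|^2 = 5.3938
Escaped at iteration 2

Answer: no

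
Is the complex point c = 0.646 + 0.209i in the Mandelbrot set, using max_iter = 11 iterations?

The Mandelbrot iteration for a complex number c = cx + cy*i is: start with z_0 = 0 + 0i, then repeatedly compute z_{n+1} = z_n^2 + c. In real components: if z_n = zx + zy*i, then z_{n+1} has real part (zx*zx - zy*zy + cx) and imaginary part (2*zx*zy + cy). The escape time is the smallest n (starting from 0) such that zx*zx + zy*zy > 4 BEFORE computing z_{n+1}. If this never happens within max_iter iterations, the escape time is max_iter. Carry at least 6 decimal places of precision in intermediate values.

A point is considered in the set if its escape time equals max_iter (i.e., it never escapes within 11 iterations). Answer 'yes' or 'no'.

z_0 = 0 + 0i, c = 0.6460 + 0.2090i
Iter 1: z = 0.6460 + 0.2090i, |z|^2 = 0.4610
Iter 2: z = 1.0196 + 0.4790i, |z|^2 = 1.2691
Iter 3: z = 1.4562 + 1.1859i, |z|^2 = 3.5268
Iter 4: z = 1.3602 + 3.6627i, |z|^2 = 15.2655
Escaped at iteration 4

Answer: no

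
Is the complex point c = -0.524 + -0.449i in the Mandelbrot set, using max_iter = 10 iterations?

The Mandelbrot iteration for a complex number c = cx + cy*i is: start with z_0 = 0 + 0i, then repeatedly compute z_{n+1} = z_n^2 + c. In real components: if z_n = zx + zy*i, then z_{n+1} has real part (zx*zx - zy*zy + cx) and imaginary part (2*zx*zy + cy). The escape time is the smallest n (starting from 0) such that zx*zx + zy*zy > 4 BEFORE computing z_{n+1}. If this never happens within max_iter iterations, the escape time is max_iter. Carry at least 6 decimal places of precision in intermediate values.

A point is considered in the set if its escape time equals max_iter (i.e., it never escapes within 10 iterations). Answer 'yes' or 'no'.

z_0 = 0 + 0i, c = -0.5240 + -0.4490i
Iter 1: z = -0.5240 + -0.4490i, |z|^2 = 0.4762
Iter 2: z = -0.4510 + 0.0216i, |z|^2 = 0.2039
Iter 3: z = -0.3210 + -0.4684i, |z|^2 = 0.3225
Iter 4: z = -0.6404 + -0.1482i, |z|^2 = 0.4320
Iter 5: z = -0.1359 + -0.2592i, |z|^2 = 0.0856
Iter 6: z = -0.5727 + -0.3786i, |z|^2 = 0.4713
Iter 7: z = -0.3393 + -0.0154i, |z|^2 = 0.1154
Iter 8: z = -0.4091 + -0.4386i, |z|^2 = 0.3597
Iter 9: z = -0.5490 + -0.0902i, |z|^2 = 0.3095
Did not escape in 10 iterations → in set

Answer: yes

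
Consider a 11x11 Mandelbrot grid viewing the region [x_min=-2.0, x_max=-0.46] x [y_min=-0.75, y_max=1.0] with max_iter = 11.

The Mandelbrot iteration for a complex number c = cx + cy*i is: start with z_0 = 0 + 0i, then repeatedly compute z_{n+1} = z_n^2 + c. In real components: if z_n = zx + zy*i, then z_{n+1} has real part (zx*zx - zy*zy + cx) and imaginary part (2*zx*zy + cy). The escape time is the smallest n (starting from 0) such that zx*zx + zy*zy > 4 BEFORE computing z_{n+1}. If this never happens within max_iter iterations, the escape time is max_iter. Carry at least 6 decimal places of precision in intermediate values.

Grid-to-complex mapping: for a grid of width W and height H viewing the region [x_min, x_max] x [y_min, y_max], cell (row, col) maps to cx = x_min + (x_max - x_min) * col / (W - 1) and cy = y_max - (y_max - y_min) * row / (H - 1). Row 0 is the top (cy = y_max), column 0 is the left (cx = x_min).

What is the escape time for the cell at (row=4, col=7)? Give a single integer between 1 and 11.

z_0 = 0 + 0i, c = -0.9220 + 0.3000i
Iter 1: z = -0.9220 + 0.3000i, |z|^2 = 0.9401
Iter 2: z = -0.1619 + -0.2532i, |z|^2 = 0.0903
Iter 3: z = -0.9599 + 0.3820i, |z|^2 = 1.0673
Iter 4: z = -0.1465 + -0.4333i, |z|^2 = 0.2093
Iter 5: z = -1.0883 + 0.4270i, |z|^2 = 1.3668
Iter 6: z = 0.0801 + -0.6294i, |z|^2 = 0.4026
Iter 7: z = -1.3117 + 0.1991i, |z|^2 = 1.7603
Iter 8: z = 0.7590 + -0.2224i, |z|^2 = 0.6256
Iter 9: z = -0.3954 + -0.0377i, |z|^2 = 0.1578
Iter 10: z = -0.7671 + 0.3298i, |z|^2 = 0.6972

Answer: 11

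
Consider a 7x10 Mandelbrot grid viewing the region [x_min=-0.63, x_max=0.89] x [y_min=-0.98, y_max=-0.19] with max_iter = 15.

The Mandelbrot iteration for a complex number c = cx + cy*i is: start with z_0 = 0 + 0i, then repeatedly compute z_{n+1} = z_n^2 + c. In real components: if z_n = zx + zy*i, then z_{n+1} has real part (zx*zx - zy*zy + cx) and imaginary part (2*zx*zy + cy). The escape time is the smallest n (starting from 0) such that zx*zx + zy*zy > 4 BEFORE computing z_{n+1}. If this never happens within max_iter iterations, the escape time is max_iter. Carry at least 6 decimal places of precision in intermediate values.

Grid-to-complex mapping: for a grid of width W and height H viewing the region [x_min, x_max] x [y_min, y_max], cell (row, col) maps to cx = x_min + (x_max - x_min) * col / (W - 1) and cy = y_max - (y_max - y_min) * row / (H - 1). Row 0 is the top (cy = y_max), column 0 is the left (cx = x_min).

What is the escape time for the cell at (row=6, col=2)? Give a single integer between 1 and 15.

Answer: 15

Derivation:
z_0 = 0 + 0i, c = -0.1233 + -0.7167i
Iter 1: z = -0.1233 + -0.7167i, |z|^2 = 0.5288
Iter 2: z = -0.6217 + -0.5399i, |z|^2 = 0.6780
Iter 3: z = -0.0283 + -0.0453i, |z|^2 = 0.0029
Iter 4: z = -0.1246 + -0.7141i, |z|^2 = 0.5255
Iter 5: z = -0.6178 + -0.5387i, |z|^2 = 0.6718
Iter 6: z = -0.0319 + -0.0511i, |z|^2 = 0.0036
Iter 7: z = -0.1249 + -0.7134i, |z|^2 = 0.5246
Iter 8: z = -0.6167 + -0.5384i, |z|^2 = 0.6702
Iter 9: z = -0.0330 + -0.0526i, |z|^2 = 0.0039
Iter 10: z = -0.1250 + -0.7132i, |z|^2 = 0.5243
Iter 11: z = -0.6164 + -0.5383i, |z|^2 = 0.6697
Iter 12: z = -0.0333 + -0.0530i, |z|^2 = 0.0039
Iter 13: z = -0.1250 + -0.7131i, |z|^2 = 0.5242
Iter 14: z = -0.6163 + -0.5383i, |z|^2 = 0.6696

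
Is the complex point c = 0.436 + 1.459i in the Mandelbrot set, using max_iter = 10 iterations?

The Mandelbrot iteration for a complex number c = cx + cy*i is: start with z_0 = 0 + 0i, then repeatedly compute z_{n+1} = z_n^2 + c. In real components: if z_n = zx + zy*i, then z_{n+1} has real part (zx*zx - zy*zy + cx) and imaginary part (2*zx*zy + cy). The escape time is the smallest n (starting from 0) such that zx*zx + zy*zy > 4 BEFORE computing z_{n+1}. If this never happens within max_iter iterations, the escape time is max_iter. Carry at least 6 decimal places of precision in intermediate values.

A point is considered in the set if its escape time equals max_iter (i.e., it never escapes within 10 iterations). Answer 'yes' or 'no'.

z_0 = 0 + 0i, c = 0.4360 + 1.4590i
Iter 1: z = 0.4360 + 1.4590i, |z|^2 = 2.3188
Iter 2: z = -1.5026 + 2.7312i, |z|^2 = 9.7175
Escaped at iteration 2

Answer: no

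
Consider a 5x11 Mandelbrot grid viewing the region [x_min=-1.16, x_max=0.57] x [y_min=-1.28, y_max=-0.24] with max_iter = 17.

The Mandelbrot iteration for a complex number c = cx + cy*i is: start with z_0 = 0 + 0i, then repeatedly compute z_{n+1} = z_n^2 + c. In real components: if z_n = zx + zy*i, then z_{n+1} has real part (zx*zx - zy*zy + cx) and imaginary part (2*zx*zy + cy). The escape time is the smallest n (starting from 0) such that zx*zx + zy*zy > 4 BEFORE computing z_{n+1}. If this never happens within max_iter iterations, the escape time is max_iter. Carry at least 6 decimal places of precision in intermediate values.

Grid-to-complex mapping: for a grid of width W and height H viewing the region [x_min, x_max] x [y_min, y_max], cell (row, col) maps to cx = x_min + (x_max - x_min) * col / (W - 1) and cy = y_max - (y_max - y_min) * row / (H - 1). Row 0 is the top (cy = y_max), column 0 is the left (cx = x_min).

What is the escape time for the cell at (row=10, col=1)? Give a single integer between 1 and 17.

Answer: 3

Derivation:
z_0 = 0 + 0i, c = -0.7275 + -1.2800i
Iter 1: z = -0.7275 + -1.2800i, |z|^2 = 2.1677
Iter 2: z = -1.8366 + 0.5824i, |z|^2 = 3.7125
Iter 3: z = 2.3066 + -3.4193i, |z|^2 = 17.0120
Escaped at iteration 3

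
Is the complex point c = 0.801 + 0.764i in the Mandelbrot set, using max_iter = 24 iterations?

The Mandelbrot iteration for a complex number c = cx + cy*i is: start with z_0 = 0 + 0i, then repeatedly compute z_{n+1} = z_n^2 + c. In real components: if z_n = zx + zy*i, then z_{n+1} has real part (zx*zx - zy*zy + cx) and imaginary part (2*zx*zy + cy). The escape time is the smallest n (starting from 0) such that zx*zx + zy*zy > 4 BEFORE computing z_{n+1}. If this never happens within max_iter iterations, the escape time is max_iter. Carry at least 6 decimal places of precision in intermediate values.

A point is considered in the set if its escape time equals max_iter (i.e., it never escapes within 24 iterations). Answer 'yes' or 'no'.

z_0 = 0 + 0i, c = 0.8010 + 0.7640i
Iter 1: z = 0.8010 + 0.7640i, |z|^2 = 1.2253
Iter 2: z = 0.8589 + 1.9879i, |z|^2 = 4.6896
Escaped at iteration 2

Answer: no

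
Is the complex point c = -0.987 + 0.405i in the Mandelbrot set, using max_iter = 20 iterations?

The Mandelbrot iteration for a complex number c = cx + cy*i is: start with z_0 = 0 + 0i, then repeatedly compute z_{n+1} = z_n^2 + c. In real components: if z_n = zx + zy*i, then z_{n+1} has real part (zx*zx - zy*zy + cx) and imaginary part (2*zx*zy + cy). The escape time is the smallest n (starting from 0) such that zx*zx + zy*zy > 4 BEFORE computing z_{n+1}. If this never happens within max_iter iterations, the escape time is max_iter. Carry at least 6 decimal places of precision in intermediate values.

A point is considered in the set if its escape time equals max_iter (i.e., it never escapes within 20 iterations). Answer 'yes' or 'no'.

Answer: no

Derivation:
z_0 = 0 + 0i, c = -0.9870 + 0.4050i
Iter 1: z = -0.9870 + 0.4050i, |z|^2 = 1.1382
Iter 2: z = -0.1769 + -0.3945i, |z|^2 = 0.1869
Iter 3: z = -1.1113 + 0.5445i, |z|^2 = 1.5316
Iter 4: z = -0.0485 + -0.8053i, |z|^2 = 0.6509
Iter 5: z = -1.6332 + 0.4831i, |z|^2 = 2.9006
Iter 6: z = 1.4469 + -1.1728i, |z|^2 = 3.4689
Iter 7: z = -0.2690 + -2.9888i, |z|^2 = 9.0052
Escaped at iteration 7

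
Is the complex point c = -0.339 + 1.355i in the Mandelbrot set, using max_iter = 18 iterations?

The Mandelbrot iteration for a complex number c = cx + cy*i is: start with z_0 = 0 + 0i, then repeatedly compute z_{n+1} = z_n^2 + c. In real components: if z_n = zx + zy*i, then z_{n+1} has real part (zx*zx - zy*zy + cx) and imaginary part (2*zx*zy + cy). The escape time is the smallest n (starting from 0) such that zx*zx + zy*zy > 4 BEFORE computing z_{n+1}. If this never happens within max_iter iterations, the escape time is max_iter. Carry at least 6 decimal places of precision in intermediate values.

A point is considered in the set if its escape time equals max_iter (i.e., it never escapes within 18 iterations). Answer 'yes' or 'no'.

Answer: no

Derivation:
z_0 = 0 + 0i, c = -0.3390 + 1.3550i
Iter 1: z = -0.3390 + 1.3550i, |z|^2 = 1.9509
Iter 2: z = -2.0601 + 0.4363i, |z|^2 = 4.4344
Escaped at iteration 2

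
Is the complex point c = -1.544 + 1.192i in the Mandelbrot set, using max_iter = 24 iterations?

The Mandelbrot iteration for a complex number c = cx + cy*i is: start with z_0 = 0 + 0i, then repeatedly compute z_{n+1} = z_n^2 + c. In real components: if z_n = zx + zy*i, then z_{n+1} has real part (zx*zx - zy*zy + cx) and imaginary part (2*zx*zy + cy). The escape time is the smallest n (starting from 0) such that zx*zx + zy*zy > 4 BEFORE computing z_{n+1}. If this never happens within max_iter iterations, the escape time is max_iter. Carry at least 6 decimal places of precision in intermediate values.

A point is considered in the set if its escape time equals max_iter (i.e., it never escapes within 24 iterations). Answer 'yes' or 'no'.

Answer: no

Derivation:
z_0 = 0 + 0i, c = -1.5440 + 1.1920i
Iter 1: z = -1.5440 + 1.1920i, |z|^2 = 3.8048
Iter 2: z = -0.5809 + -2.4889i, |z|^2 = 6.5321
Escaped at iteration 2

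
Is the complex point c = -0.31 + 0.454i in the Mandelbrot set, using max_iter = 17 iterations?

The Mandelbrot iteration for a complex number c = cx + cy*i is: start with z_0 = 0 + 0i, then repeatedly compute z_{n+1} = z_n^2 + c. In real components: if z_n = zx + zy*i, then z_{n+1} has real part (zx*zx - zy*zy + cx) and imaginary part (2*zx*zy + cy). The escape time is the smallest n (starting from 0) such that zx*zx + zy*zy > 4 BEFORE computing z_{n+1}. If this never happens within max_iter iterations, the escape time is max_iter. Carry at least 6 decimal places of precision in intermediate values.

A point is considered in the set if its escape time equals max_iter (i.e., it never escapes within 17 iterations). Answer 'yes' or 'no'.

z_0 = 0 + 0i, c = -0.3100 + 0.4540i
Iter 1: z = -0.3100 + 0.4540i, |z|^2 = 0.3022
Iter 2: z = -0.4200 + 0.1725i, |z|^2 = 0.2062
Iter 3: z = -0.1633 + 0.3091i, |z|^2 = 0.1222
Iter 4: z = -0.3788 + 0.3530i, |z|^2 = 0.2682
Iter 5: z = -0.2911 + 0.1865i, |z|^2 = 0.1195
Iter 6: z = -0.2600 + 0.3454i, |z|^2 = 0.1869
Iter 7: z = -0.3617 + 0.2744i, |z|^2 = 0.2061
Iter 8: z = -0.2545 + 0.2555i, |z|^2 = 0.1300
Iter 9: z = -0.3106 + 0.3240i, |z|^2 = 0.2014
Iter 10: z = -0.3185 + 0.2528i, |z|^2 = 0.1653
Iter 11: z = -0.2725 + 0.2930i, |z|^2 = 0.1601
Iter 12: z = -0.3216 + 0.2944i, |z|^2 = 0.1901
Iter 13: z = -0.2932 + 0.2647i, |z|^2 = 0.1560
Iter 14: z = -0.2941 + 0.2988i, |z|^2 = 0.1758
Iter 15: z = -0.3128 + 0.2783i, |z|^2 = 0.1753
Iter 16: z = -0.2896 + 0.2799i, |z|^2 = 0.1622
Did not escape in 17 iterations → in set

Answer: yes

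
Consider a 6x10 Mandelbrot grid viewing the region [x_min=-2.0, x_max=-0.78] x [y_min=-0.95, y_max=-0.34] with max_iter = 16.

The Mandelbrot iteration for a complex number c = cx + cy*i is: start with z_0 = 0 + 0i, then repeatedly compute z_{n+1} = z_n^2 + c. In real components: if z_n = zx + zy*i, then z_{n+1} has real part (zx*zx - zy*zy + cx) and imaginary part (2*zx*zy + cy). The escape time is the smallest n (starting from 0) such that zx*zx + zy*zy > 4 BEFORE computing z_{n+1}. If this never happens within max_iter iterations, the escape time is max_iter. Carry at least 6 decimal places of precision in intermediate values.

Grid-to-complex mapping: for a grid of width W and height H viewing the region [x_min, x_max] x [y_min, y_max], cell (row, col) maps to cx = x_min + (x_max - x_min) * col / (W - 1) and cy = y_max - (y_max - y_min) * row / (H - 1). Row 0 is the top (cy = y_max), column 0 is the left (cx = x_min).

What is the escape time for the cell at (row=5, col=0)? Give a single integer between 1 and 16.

z_0 = 0 + 0i, c = -2.0000 + -0.6789i
Iter 1: z = -2.0000 + -0.6789i, |z|^2 = 4.4609
Escaped at iteration 1

Answer: 1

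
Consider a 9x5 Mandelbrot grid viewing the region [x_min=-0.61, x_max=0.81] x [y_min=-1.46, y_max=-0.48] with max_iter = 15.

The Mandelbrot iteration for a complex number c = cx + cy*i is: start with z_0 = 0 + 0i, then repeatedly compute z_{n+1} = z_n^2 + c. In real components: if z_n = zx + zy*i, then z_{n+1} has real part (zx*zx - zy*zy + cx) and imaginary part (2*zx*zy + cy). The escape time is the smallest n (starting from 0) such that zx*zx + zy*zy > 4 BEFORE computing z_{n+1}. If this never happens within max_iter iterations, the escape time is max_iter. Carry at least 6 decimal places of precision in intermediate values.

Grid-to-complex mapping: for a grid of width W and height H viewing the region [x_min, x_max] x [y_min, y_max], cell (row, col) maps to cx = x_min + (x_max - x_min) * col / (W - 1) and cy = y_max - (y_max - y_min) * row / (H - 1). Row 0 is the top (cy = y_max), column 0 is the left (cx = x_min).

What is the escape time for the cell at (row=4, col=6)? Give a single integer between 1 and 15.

z_0 = 0 + 0i, c = 0.4550 + -1.4600i
Iter 1: z = 0.4550 + -1.4600i, |z|^2 = 2.3386
Iter 2: z = -1.4696 + -2.7886i, |z|^2 = 9.9359
Escaped at iteration 2

Answer: 2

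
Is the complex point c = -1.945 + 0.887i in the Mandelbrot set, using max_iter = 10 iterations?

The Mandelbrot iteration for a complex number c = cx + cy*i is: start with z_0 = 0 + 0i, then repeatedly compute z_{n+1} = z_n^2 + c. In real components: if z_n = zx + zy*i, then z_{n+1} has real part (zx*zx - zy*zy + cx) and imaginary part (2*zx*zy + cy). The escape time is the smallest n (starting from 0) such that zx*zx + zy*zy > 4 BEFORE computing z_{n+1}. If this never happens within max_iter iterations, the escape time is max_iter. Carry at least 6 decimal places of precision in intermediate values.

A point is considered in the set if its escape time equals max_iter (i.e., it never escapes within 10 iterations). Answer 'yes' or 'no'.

z_0 = 0 + 0i, c = -1.9450 + 0.8870i
Iter 1: z = -1.9450 + 0.8870i, |z|^2 = 4.5698
Escaped at iteration 1

Answer: no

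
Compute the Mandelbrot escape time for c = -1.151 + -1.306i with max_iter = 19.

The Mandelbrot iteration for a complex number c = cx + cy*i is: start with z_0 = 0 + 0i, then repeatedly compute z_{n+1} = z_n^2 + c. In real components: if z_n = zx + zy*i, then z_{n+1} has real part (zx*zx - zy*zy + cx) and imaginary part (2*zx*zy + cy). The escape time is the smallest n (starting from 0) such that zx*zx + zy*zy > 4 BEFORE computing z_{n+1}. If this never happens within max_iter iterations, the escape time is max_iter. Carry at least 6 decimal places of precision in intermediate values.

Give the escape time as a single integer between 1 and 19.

Answer: 2

Derivation:
z_0 = 0 + 0i, c = -1.1510 + -1.3060i
Iter 1: z = -1.1510 + -1.3060i, |z|^2 = 3.0304
Iter 2: z = -1.5318 + 1.7004i, |z|^2 = 5.2379
Escaped at iteration 2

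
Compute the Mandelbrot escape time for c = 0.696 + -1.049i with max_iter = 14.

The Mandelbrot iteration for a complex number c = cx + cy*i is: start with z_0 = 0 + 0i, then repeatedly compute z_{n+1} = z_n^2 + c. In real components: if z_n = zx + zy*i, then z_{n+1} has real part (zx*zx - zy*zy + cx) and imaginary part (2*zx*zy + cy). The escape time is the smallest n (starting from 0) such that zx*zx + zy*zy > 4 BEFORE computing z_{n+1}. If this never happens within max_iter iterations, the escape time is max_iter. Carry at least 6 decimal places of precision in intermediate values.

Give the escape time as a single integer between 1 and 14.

Answer: 2

Derivation:
z_0 = 0 + 0i, c = 0.6960 + -1.0490i
Iter 1: z = 0.6960 + -1.0490i, |z|^2 = 1.5848
Iter 2: z = 0.0800 + -2.5092i, |z|^2 = 6.3025
Escaped at iteration 2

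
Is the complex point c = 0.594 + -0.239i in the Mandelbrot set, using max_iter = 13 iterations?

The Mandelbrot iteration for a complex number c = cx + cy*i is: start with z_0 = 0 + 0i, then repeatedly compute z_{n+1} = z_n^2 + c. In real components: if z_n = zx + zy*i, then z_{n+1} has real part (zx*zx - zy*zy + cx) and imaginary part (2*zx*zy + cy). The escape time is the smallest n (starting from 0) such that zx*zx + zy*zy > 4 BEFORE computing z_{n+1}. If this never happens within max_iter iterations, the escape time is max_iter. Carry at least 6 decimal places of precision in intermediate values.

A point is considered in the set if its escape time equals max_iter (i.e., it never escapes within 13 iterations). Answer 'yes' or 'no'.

Answer: no

Derivation:
z_0 = 0 + 0i, c = 0.5940 + -0.2390i
Iter 1: z = 0.5940 + -0.2390i, |z|^2 = 0.4100
Iter 2: z = 0.8897 + -0.5229i, |z|^2 = 1.0651
Iter 3: z = 1.1121 + -1.1695i, |z|^2 = 2.6046
Iter 4: z = 0.4631 + -2.8403i, |z|^2 = 8.2819
Escaped at iteration 4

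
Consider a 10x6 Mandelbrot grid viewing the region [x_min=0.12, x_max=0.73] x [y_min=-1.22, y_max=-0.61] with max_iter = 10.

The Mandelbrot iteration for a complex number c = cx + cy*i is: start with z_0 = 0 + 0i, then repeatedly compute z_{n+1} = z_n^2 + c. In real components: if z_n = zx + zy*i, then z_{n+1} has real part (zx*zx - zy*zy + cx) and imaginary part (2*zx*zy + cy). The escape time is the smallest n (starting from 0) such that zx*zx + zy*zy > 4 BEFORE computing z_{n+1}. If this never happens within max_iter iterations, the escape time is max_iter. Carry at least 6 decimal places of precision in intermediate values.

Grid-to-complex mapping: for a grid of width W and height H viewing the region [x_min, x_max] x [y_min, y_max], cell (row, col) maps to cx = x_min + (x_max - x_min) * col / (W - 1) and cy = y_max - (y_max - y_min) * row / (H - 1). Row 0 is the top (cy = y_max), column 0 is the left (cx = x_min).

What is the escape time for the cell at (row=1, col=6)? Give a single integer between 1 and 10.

z_0 = 0 + 0i, c = 0.5267 + -0.7320i
Iter 1: z = 0.5267 + -0.7320i, |z|^2 = 0.8132
Iter 2: z = 0.2682 + -1.5030i, |z|^2 = 2.3311
Iter 3: z = -1.6605 + -1.5383i, |z|^2 = 5.1237
Escaped at iteration 3

Answer: 3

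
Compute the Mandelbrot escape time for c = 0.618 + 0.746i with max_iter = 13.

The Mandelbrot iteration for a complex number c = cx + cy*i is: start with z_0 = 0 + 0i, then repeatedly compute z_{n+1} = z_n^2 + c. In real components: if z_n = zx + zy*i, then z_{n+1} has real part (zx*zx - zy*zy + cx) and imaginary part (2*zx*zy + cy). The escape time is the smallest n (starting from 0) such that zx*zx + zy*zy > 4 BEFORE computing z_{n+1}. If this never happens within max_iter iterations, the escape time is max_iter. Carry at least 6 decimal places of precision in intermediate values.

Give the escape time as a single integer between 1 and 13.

Answer: 3

Derivation:
z_0 = 0 + 0i, c = 0.6180 + 0.7460i
Iter 1: z = 0.6180 + 0.7460i, |z|^2 = 0.9384
Iter 2: z = 0.4434 + 1.6681i, |z|^2 = 2.9790
Iter 3: z = -1.9678 + 2.2253i, |z|^2 = 8.8240
Escaped at iteration 3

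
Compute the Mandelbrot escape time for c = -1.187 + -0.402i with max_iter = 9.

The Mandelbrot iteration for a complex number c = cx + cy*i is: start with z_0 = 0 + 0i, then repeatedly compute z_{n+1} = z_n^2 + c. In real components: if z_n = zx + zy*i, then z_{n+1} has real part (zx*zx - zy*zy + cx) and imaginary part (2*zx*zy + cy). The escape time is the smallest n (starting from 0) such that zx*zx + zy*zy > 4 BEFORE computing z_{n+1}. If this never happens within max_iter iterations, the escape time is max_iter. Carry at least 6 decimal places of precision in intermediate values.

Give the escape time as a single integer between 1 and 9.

Answer: 7

Derivation:
z_0 = 0 + 0i, c = -1.1870 + -0.4020i
Iter 1: z = -1.1870 + -0.4020i, |z|^2 = 1.5706
Iter 2: z = 0.0604 + 0.5523i, |z|^2 = 0.3087
Iter 3: z = -1.4884 + -0.3353i, |z|^2 = 2.3279
Iter 4: z = 0.9160 + 0.5962i, |z|^2 = 1.1946
Iter 5: z = -0.7033 + 0.6903i, |z|^2 = 0.9712
Iter 6: z = -1.1688 + -1.3730i, |z|^2 = 3.2511
Iter 7: z = -1.7060 + 2.8074i, |z|^2 = 10.7922
Escaped at iteration 7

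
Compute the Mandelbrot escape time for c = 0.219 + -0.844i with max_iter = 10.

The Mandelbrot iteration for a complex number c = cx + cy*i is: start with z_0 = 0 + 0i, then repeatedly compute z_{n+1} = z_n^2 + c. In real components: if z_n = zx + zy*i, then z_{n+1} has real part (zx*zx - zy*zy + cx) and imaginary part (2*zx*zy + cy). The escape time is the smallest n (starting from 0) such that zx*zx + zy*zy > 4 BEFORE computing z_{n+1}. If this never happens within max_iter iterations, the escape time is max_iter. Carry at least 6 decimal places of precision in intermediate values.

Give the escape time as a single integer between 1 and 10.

Answer: 5

Derivation:
z_0 = 0 + 0i, c = 0.2190 + -0.8440i
Iter 1: z = 0.2190 + -0.8440i, |z|^2 = 0.7603
Iter 2: z = -0.4454 + -1.2137i, |z|^2 = 1.6714
Iter 3: z = -1.0556 + 0.2371i, |z|^2 = 1.1706
Iter 4: z = 1.2772 + -1.3445i, |z|^2 = 3.4390
Iter 5: z = 0.0424 + -4.2784i, |z|^2 = 18.3066
Escaped at iteration 5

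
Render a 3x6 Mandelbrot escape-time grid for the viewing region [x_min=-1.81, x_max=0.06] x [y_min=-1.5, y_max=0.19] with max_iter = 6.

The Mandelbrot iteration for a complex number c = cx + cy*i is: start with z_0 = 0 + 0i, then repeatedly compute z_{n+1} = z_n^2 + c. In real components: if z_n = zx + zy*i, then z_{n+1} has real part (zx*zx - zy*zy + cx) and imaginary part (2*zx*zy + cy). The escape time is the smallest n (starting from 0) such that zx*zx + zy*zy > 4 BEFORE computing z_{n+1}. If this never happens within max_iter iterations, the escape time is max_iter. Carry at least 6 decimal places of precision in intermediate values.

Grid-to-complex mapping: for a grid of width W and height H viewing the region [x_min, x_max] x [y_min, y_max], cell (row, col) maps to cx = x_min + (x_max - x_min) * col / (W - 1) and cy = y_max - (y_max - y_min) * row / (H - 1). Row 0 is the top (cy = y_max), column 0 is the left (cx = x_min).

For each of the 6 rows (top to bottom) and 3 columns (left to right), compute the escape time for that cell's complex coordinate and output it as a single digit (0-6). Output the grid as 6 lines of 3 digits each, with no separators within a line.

Answer: 466
466
366
246
133
122

Derivation:
(row=0, col=0): c = -1.8100 + 0.1900i → escape time 4
(row=0, col=1): c = -0.8750 + 0.1900i → escape time 6
(row=0, col=2): c = 0.0600 + 0.1900i → escape time 6
(row=1, col=0): c = -1.8100 + -0.1480i → escape time 4
(row=1, col=1): c = -0.8750 + -0.1480i → escape time 6
(row=1, col=2): c = 0.0600 + -0.1480i → escape time 6
(row=2, col=0): c = -1.8100 + -0.4860i → escape time 3
(row=2, col=1): c = -0.8750 + -0.4860i → escape time 6
(row=2, col=2): c = 0.0600 + -0.4860i → escape time 6
(row=3, col=0): c = -1.8100 + -0.8240i → escape time 2
(row=3, col=1): c = -0.8750 + -0.8240i → escape time 4
(row=3, col=2): c = 0.0600 + -0.8240i → escape time 6
(row=4, col=0): c = -1.8100 + -1.1620i → escape time 1
(row=4, col=1): c = -0.8750 + -1.1620i → escape time 3
(row=4, col=2): c = 0.0600 + -1.1620i → escape time 3
(row=5, col=0): c = -1.8100 + -1.5000i → escape time 1
(row=5, col=1): c = -0.8750 + -1.5000i → escape time 2
(row=5, col=2): c = 0.0600 + -1.5000i → escape time 2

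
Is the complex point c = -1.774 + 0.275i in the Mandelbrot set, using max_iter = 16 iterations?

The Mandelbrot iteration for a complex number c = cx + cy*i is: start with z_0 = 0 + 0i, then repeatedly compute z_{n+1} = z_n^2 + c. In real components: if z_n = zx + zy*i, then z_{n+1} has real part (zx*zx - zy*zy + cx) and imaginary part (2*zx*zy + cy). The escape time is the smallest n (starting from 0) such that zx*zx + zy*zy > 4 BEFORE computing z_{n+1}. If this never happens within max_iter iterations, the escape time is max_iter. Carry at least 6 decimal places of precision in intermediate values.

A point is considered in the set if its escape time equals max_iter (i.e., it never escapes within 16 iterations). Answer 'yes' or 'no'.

Answer: no

Derivation:
z_0 = 0 + 0i, c = -1.7740 + 0.2750i
Iter 1: z = -1.7740 + 0.2750i, |z|^2 = 3.2227
Iter 2: z = 1.2975 + -0.7007i, |z|^2 = 2.1744
Iter 3: z = -0.5816 + -1.5432i, |z|^2 = 2.7199
Iter 4: z = -3.8174 + 2.0701i, |z|^2 = 18.8575
Escaped at iteration 4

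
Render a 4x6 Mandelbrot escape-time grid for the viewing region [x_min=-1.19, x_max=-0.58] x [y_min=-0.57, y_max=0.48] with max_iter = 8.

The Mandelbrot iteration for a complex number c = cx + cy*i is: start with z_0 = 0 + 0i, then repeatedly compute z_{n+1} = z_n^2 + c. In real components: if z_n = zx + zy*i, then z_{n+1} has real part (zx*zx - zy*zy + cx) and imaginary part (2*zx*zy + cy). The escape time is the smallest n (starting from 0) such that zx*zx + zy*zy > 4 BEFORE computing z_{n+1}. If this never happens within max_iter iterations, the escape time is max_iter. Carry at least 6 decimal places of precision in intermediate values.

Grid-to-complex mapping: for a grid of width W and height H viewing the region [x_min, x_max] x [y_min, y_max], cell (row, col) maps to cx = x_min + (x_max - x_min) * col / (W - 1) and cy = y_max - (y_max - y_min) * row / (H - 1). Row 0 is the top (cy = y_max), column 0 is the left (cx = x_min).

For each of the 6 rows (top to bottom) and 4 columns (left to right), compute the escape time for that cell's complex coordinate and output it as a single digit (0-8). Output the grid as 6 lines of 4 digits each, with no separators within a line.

Answer: 5568
8888
8888
8888
8888
4568

Derivation:
(row=0, col=0): c = -1.1900 + 0.4800i → escape time 5
(row=0, col=1): c = -0.9867 + 0.4800i → escape time 5
(row=0, col=2): c = -0.7833 + 0.4800i → escape time 6
(row=0, col=3): c = -0.5800 + 0.4800i → escape time 8
(row=1, col=0): c = -1.1900 + 0.2700i → escape time 8
(row=1, col=1): c = -0.9867 + 0.2700i → escape time 8
(row=1, col=2): c = -0.7833 + 0.2700i → escape time 8
(row=1, col=3): c = -0.5800 + 0.2700i → escape time 8
(row=2, col=0): c = -1.1900 + 0.0600i → escape time 8
(row=2, col=1): c = -0.9867 + 0.0600i → escape time 8
(row=2, col=2): c = -0.7833 + 0.0600i → escape time 8
(row=2, col=3): c = -0.5800 + 0.0600i → escape time 8
(row=3, col=0): c = -1.1900 + -0.1500i → escape time 8
(row=3, col=1): c = -0.9867 + -0.1500i → escape time 8
(row=3, col=2): c = -0.7833 + -0.1500i → escape time 8
(row=3, col=3): c = -0.5800 + -0.1500i → escape time 8
(row=4, col=0): c = -1.1900 + -0.3600i → escape time 8
(row=4, col=1): c = -0.9867 + -0.3600i → escape time 8
(row=4, col=2): c = -0.7833 + -0.3600i → escape time 8
(row=4, col=3): c = -0.5800 + -0.3600i → escape time 8
(row=5, col=0): c = -1.1900 + -0.5700i → escape time 4
(row=5, col=1): c = -0.9867 + -0.5700i → escape time 5
(row=5, col=2): c = -0.7833 + -0.5700i → escape time 6
(row=5, col=3): c = -0.5800 + -0.5700i → escape time 8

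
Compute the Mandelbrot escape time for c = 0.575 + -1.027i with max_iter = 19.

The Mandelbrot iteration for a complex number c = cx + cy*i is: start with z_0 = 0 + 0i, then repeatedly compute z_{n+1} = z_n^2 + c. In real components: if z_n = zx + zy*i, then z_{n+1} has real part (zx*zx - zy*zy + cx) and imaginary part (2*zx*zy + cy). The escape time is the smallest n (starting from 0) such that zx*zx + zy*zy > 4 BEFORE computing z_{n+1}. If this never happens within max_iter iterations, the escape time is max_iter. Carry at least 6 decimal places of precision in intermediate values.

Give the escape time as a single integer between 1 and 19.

z_0 = 0 + 0i, c = 0.5750 + -1.0270i
Iter 1: z = 0.5750 + -1.0270i, |z|^2 = 1.3854
Iter 2: z = -0.1491 + -2.2080i, |z|^2 = 4.8977
Escaped at iteration 2

Answer: 2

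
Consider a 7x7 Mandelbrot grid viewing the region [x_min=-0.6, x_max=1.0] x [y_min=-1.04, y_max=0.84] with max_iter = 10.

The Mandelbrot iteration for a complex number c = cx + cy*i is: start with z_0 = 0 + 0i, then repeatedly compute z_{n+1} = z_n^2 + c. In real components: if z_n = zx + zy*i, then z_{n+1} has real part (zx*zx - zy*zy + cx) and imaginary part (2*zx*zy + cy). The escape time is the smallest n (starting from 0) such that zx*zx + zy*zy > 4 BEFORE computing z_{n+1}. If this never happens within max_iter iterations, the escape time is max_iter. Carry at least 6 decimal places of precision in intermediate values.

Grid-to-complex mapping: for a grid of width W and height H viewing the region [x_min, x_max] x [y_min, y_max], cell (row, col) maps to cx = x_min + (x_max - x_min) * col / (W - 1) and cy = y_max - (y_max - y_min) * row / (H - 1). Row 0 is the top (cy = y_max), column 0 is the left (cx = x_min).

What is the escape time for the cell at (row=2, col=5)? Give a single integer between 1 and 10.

Answer: 3

Derivation:
z_0 = 0 + 0i, c = 0.7333 + 0.2133i
Iter 1: z = 0.7333 + 0.2133i, |z|^2 = 0.5833
Iter 2: z = 1.2256 + 0.5262i, |z|^2 = 1.7790
Iter 3: z = 1.9585 + 1.5032i, |z|^2 = 6.0954
Escaped at iteration 3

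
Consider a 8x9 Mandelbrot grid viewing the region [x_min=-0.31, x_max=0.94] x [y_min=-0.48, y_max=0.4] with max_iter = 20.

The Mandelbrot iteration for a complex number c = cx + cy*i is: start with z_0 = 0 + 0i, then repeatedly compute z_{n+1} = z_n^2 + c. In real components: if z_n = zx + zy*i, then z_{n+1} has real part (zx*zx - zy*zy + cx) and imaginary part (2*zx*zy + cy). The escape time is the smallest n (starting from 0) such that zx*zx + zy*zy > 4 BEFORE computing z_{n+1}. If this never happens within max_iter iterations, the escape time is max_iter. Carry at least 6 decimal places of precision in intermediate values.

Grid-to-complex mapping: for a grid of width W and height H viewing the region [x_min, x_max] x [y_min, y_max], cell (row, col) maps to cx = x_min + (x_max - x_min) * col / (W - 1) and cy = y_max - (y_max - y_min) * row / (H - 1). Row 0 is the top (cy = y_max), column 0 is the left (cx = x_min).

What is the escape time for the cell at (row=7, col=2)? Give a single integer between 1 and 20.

z_0 = 0 + 0i, c = 0.0471 + -0.3700i
Iter 1: z = 0.0471 + -0.3700i, |z|^2 = 0.1391
Iter 2: z = -0.0875 + -0.4049i, |z|^2 = 0.1716
Iter 3: z = -0.1091 + -0.2991i, |z|^2 = 0.1014
Iter 4: z = -0.0304 + -0.3047i, |z|^2 = 0.0938
Iter 5: z = -0.0448 + -0.3515i, |z|^2 = 0.1255
Iter 6: z = -0.0744 + -0.3385i, |z|^2 = 0.1201
Iter 7: z = -0.0619 + -0.3196i, |z|^2 = 0.1060
Iter 8: z = -0.0512 + -0.3304i, |z|^2 = 0.1118
Iter 9: z = -0.0594 + -0.3362i, |z|^2 = 0.1165
Iter 10: z = -0.0623 + -0.3301i, |z|^2 = 0.1128
Iter 11: z = -0.0579 + -0.3289i, |z|^2 = 0.1115
Iter 12: z = -0.0576 + -0.3319i, |z|^2 = 0.1135
Iter 13: z = -0.0597 + -0.3317i, |z|^2 = 0.1136
Iter 14: z = -0.0593 + -0.3304i, |z|^2 = 0.1127
Iter 15: z = -0.0585 + -0.3308i, |z|^2 = 0.1128
Iter 16: z = -0.0589 + -0.3313i, |z|^2 = 0.1132
Iter 17: z = -0.0592 + -0.3310i, |z|^2 = 0.1131
Iter 18: z = -0.0589 + -0.3308i, |z|^2 = 0.1129
Iter 19: z = -0.0588 + -0.3310i, |z|^2 = 0.1130

Answer: 20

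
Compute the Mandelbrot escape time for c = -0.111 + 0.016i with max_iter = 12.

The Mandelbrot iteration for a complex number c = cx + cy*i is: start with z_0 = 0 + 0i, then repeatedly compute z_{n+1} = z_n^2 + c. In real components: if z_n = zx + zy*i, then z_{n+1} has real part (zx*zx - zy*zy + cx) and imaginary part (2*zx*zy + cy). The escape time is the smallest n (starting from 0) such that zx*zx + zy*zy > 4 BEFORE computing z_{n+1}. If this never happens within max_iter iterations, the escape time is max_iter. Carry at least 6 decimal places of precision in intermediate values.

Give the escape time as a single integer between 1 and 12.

z_0 = 0 + 0i, c = -0.1110 + 0.0160i
Iter 1: z = -0.1110 + 0.0160i, |z|^2 = 0.0126
Iter 2: z = -0.0989 + 0.0124i, |z|^2 = 0.0099
Iter 3: z = -0.1014 + 0.0135i, |z|^2 = 0.0105
Iter 4: z = -0.1009 + 0.0133i, |z|^2 = 0.0104
Iter 5: z = -0.1010 + 0.0133i, |z|^2 = 0.0104
Iter 6: z = -0.1010 + 0.0133i, |z|^2 = 0.0104
Iter 7: z = -0.1010 + 0.0133i, |z|^2 = 0.0104
Iter 8: z = -0.1010 + 0.0133i, |z|^2 = 0.0104
Iter 9: z = -0.1010 + 0.0133i, |z|^2 = 0.0104
Iter 10: z = -0.1010 + 0.0133i, |z|^2 = 0.0104
Iter 11: z = -0.1010 + 0.0133i, |z|^2 = 0.0104

Answer: 12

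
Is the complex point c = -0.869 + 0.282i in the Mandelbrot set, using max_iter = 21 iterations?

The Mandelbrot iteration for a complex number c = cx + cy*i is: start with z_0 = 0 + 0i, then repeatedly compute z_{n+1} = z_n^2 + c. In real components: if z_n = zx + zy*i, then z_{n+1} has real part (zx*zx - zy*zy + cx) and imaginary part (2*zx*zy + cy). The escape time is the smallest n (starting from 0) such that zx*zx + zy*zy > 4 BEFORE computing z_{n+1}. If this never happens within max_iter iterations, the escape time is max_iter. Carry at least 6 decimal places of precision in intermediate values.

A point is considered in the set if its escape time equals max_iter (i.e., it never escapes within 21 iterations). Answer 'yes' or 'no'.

z_0 = 0 + 0i, c = -0.8690 + 0.2820i
Iter 1: z = -0.8690 + 0.2820i, |z|^2 = 0.8347
Iter 2: z = -0.1934 + -0.2081i, |z|^2 = 0.0807
Iter 3: z = -0.8749 + 0.3625i, |z|^2 = 0.8969
Iter 4: z = -0.2349 + -0.3523i, |z|^2 = 0.1793
Iter 5: z = -0.9379 + 0.4475i, |z|^2 = 1.0800
Iter 6: z = -0.1896 + -0.5575i, |z|^2 = 0.3467
Iter 7: z = -1.1438 + 0.4933i, |z|^2 = 1.5517
Iter 8: z = 0.1960 + -0.8466i, |z|^2 = 0.7551
Iter 9: z = -1.5473 + -0.0498i, |z|^2 = 2.3967
Iter 10: z = 1.5227 + 0.4362i, |z|^2 = 2.5089
Iter 11: z = 1.2594 + 1.6104i, |z|^2 = 4.1794
Escaped at iteration 11

Answer: no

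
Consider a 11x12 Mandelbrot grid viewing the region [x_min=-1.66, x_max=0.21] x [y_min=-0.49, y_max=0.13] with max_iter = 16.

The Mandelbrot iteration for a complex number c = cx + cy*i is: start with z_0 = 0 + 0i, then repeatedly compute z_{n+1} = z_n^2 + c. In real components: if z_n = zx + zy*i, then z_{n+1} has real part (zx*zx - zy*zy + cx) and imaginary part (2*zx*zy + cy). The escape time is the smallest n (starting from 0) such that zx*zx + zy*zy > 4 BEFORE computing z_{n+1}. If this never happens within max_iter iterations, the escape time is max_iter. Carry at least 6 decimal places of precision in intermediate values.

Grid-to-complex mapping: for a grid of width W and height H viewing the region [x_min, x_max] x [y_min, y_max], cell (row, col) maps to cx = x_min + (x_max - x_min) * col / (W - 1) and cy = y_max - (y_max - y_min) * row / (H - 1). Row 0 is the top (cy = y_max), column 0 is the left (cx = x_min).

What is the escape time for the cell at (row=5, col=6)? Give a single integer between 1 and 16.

z_0 = 0 + 0i, c = -0.5380 + -0.1518i
Iter 1: z = -0.5380 + -0.1518i, |z|^2 = 0.3125
Iter 2: z = -0.2716 + 0.0115i, |z|^2 = 0.0739
Iter 3: z = -0.4644 + -0.1581i, |z|^2 = 0.2406
Iter 4: z = -0.3474 + -0.0050i, |z|^2 = 0.1207
Iter 5: z = -0.4174 + -0.1483i, |z|^2 = 0.1962
Iter 6: z = -0.3858 + -0.0280i, |z|^2 = 0.1496
Iter 7: z = -0.3899 + -0.1302i, |z|^2 = 0.1690
Iter 8: z = -0.4029 + -0.0503i, |z|^2 = 0.1649
Iter 9: z = -0.3782 + -0.1113i, |z|^2 = 0.1554
Iter 10: z = -0.4074 + -0.0676i, |z|^2 = 0.1705
Iter 11: z = -0.3766 + -0.0967i, |z|^2 = 0.1512
Iter 12: z = -0.4055 + -0.0790i, |z|^2 = 0.1707
Iter 13: z = -0.3798 + -0.0878i, |z|^2 = 0.1520
Iter 14: z = -0.4015 + -0.0851i, |z|^2 = 0.1684
Iter 15: z = -0.3841 + -0.0835i, |z|^2 = 0.1545

Answer: 16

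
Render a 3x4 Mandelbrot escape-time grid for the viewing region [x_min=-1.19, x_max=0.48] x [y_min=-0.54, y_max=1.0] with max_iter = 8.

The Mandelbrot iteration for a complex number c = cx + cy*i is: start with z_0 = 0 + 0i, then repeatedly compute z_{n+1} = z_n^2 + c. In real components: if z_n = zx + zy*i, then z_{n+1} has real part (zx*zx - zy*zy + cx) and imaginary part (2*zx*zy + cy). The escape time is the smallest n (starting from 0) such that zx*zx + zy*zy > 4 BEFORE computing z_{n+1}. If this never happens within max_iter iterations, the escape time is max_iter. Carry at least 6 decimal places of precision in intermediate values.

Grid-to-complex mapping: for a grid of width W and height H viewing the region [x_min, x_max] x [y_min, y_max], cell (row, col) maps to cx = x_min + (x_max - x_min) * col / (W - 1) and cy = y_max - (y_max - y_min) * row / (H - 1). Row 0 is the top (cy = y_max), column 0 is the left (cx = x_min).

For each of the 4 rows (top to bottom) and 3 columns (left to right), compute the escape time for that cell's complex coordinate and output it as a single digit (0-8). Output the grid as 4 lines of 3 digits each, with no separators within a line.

Answer: 353
585
885
485

Derivation:
(row=0, col=0): c = -1.1900 + 1.0000i → escape time 3
(row=0, col=1): c = -0.3550 + 1.0000i → escape time 5
(row=0, col=2): c = 0.4800 + 1.0000i → escape time 3
(row=1, col=0): c = -1.1900 + 0.4867i → escape time 5
(row=1, col=1): c = -0.3550 + 0.4867i → escape time 8
(row=1, col=2): c = 0.4800 + 0.4867i → escape time 5
(row=2, col=0): c = -1.1900 + -0.0267i → escape time 8
(row=2, col=1): c = -0.3550 + -0.0267i → escape time 8
(row=2, col=2): c = 0.4800 + -0.0267i → escape time 5
(row=3, col=0): c = -1.1900 + -0.5400i → escape time 4
(row=3, col=1): c = -0.3550 + -0.5400i → escape time 8
(row=3, col=2): c = 0.4800 + -0.5400i → escape time 5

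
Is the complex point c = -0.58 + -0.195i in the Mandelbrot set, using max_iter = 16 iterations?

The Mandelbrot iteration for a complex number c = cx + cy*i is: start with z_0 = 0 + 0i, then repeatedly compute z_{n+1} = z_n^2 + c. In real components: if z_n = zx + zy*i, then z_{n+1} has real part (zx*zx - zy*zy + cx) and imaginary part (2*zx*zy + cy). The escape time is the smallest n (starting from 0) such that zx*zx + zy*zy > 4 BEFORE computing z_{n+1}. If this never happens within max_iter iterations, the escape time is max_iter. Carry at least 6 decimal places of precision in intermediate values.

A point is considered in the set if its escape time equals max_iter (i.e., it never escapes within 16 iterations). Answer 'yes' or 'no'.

Answer: yes

Derivation:
z_0 = 0 + 0i, c = -0.5800 + -0.1950i
Iter 1: z = -0.5800 + -0.1950i, |z|^2 = 0.3744
Iter 2: z = -0.2816 + 0.0312i, |z|^2 = 0.0803
Iter 3: z = -0.5017 + -0.2126i, |z|^2 = 0.2969
Iter 4: z = -0.3735 + 0.0183i, |z|^2 = 0.1399
Iter 5: z = -0.4408 + -0.2087i, |z|^2 = 0.2379
Iter 6: z = -0.4292 + -0.0110i, |z|^2 = 0.1844
Iter 7: z = -0.3959 + -0.1855i, |z|^2 = 0.1911
Iter 8: z = -0.4577 + -0.0481i, |z|^2 = 0.2118
Iter 9: z = -0.3728 + -0.1510i, |z|^2 = 0.1618
Iter 10: z = -0.4638 + -0.0824i, |z|^2 = 0.2219
Iter 11: z = -0.3717 + -0.1185i, |z|^2 = 0.1522
Iter 12: z = -0.4559 + -0.1069i, |z|^2 = 0.2193
Iter 13: z = -0.3836 + -0.0976i, |z|^2 = 0.1567
Iter 14: z = -0.4424 + -0.1202i, |z|^2 = 0.2101
Iter 15: z = -0.3987 + -0.0887i, |z|^2 = 0.1669
Did not escape in 16 iterations → in set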